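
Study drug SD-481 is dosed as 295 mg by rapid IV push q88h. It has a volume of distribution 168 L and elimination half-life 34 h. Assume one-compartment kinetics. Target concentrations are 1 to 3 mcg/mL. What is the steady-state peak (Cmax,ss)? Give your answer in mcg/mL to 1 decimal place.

k = ln2/t½ = ln2/34 ≈ 0.020387 h⁻¹; fraction remaining f = e^(−kτ) = e^(−0.020387×88) ≈ 0.1663.
Accumulation ratio R = 1/(1 − f) ≈ 1/0.8337 ≈ 1.1995.
Each bolus raises the concentration by D/Vd = 295/168 ≈ 1.756 mcg/mL.
Steady-state peak Cmax,ss = C₀·R ≈ 1.756 × 1.1995 ≈ 2.106 mcg/mL.
Peak 2.1 mcg/mL vs MTC 3 mcg/mL: below toxic threshold.

2.1 mcg/mL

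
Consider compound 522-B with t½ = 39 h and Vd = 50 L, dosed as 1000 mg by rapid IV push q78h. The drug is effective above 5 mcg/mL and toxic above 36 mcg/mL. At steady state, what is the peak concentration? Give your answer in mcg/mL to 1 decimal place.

26.7 mcg/mL

τ = 78 h = 2 half-lives, so f = (1/2)^2 = 0.25.
At steady state, R = 1/(1 − 0.25) = 4/3.
Single-dose peak C₀ = D/Vd = 1000/50 = 20 mcg/mL.
Steady-state peak Cmax,ss = C₀·R = 20 × 4/3 ≈ 26.667 mcg/mL.
Peak 26.7 mcg/mL vs MTC 36 mcg/mL: below toxic threshold.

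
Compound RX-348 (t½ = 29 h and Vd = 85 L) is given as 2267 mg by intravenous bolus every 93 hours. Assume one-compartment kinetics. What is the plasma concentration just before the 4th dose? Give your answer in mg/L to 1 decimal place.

3.2 mg/L

f = (1/2)^(τ/t½) = (1/2)^(93/29) ≈ 0.1083.
C₀ = D/Vd = 2267/85 ≈ 26.671 mg/L.
Before the 4th dose, 3 doses have been given. Superposition: Cmin = C₀·(f + f² + … + f^3).
≈ 26.671 × (0.1083 + 0.0117 + 0.0013) ≈ 26.671 × 0.1213 ≈ 3.235 mg/L.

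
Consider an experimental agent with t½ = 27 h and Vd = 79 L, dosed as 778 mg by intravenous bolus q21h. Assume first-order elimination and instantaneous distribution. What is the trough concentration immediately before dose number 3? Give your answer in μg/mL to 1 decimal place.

f = (1/2)^(τ/t½) = (1/2)^(21/27) ≈ 0.5833.
C₀ = D/Vd = 778/79 ≈ 9.848 μg/mL.
Before the 3rd dose, 2 doses have been given. Superposition: Cmin = C₀·(f + f²).
≈ 9.848 × (0.5833 + 0.3402) ≈ 9.848 × 0.9235 ≈ 9.095 μg/mL.

9.1 μg/mL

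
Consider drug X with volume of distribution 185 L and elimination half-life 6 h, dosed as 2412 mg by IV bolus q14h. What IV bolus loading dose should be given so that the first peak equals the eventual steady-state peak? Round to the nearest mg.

f = (1/2)^(14/6) ≈ 0.198425; accumulation ratio R = 1/(1−f) ≈ 1.24754.
Loading dose to hit Cmax,ss on first dose: D_load = D_maint·R ≈ 2412 × 1.24754 ≈ 3009.07 mg.

3009 mg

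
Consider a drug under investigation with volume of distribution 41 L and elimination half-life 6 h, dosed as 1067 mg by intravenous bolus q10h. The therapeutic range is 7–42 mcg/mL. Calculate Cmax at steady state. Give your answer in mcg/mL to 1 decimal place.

38.0 mcg/mL

k = ln2/t½ = ln2/6 ≈ 0.115525 h⁻¹; fraction remaining f = e^(−kτ) = e^(−0.115525×10) ≈ 0.3150.
At steady state, accumulation factor R = 1/(1 − e^(−kτ)) ≈ 1.4599.
Single-dose peak C₀ = D/Vd = 1067/41 ≈ 26.024 mcg/mL.
Cmax,ss = C₀/(1 − f) ≈ 26.024/0.6850 ≈ 37.991 mcg/mL.
Peak 38.0 mcg/mL vs MTC 42 mcg/mL: below toxic threshold.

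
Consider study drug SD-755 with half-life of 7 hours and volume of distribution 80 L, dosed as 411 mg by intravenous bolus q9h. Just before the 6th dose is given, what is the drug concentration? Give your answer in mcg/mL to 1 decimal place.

f = (1/2)^(τ/t½) = (1/2)^(9/7) ≈ 0.4102.
C₀ = D/Vd = 411/80 ≈ 5.138 mcg/mL.
Before the 6th dose, 5 doses have been given. Superposition: Cmin = C₀·(f + f² + … + f^5).
≈ 5.138 × (0.4102 + 0.1683 + 0.0690 + 0.0283 + 0.0116) ≈ 5.138 × 0.6874 ≈ 3.532 mcg/mL.

3.5 mcg/mL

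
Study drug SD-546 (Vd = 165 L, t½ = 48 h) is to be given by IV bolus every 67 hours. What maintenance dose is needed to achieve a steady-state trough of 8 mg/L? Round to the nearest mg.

τ/t½ = 67/48 ≈ 1.3958, so f = (1/2)^(67/48) ≈ 0.380025.
Cmin,ss = (D/Vd)·f/(1−f), so D = Cmin,ss·Vd·(1−f)/f.
D = 8 × 165 × (1−f)/f ≈ 8 × 165 × 1.63141 ≈ 2153.46 mg.

2153 mg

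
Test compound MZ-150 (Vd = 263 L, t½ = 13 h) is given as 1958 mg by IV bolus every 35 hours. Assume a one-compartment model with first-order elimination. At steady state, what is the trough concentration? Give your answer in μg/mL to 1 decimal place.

1.4 μg/mL

k = ln2/t½ = ln2/13 ≈ 0.053319 h⁻¹; fraction remaining f = e^(−kτ) = e^(−0.053319×35) ≈ 0.1547.
Each bolus raises the concentration by D/Vd = 1958/263 ≈ 7.445 μg/mL.
Steady-state trough Cmin,ss = C₀·f/(1−f) ≈ 7.445 × 0.1547/0.8453 ≈ 1.363 μg/mL.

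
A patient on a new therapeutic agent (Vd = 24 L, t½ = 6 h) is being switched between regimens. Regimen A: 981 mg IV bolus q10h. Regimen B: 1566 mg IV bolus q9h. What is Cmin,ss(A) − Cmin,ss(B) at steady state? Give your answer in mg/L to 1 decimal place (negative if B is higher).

-16.9 mg/L

Regimen A: f = (1/2)^(10/6) ≈ 0.3150; Cmin,ss = (981/24)·f/(1−f) ≈ 18.797 mg/L.
Regimen B: f = (1/2)^(9/6) ≈ 0.3536; Cmin,ss = (1566/24)·f/(1−f) ≈ 35.694 mg/L.
Difference ≈ 18.797 − 35.694 ≈ -16.897 mg/L.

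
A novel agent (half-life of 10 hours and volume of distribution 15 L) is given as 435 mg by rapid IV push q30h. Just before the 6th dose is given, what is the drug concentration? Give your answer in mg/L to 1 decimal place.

4.1 mg/L

f = (1/2)^(τ/t½) = (1/2)^(30/10) ≈ 0.1250.
C₀ = D/Vd = 435/15 ≈ 29.000 mg/L.
Before the 6th dose, 5 doses have been given. Superposition: Cmin = C₀·(f + f² + … + f^5).
≈ 29.000 × (0.1250 + 0.0156 + 0.0020 + 0.0002 + 0.0000) ≈ 29.000 × 0.1428 ≈ 4.141 mg/L.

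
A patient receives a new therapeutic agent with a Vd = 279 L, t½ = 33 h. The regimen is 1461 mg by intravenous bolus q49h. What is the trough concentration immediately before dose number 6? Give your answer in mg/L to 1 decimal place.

2.9 mg/L

f = (1/2)^(τ/t½) = (1/2)^(49/33) ≈ 0.3573.
C₀ = D/Vd = 1461/279 ≈ 5.237 mg/L.
Before the 6th dose, 5 doses have been given. Superposition: Cmin = C₀·(f + f² + … + f^5).
≈ 5.237 × (0.3573 + 0.1277 + 0.0456 + 0.0163 + 0.0058) ≈ 5.237 × 0.5527 ≈ 2.894 mg/L.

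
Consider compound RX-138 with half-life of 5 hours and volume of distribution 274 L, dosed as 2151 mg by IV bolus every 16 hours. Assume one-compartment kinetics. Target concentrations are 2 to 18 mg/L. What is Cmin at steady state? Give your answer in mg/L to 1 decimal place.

1.0 mg/L

Over one 16-h interval, 16/5 ≈ 3.2 half-lives elapse, leaving f ≈ 0.1088 of each dose.
Each bolus raises the concentration by D/Vd = 2151/274 ≈ 7.850 mg/L.
Steady-state trough Cmin,ss = C₀·f/(1−f) ≈ 7.850 × 0.1088/0.8912 ≈ 0.958 mg/L.
Trough 1.0 mg/L vs MEC 2 mg/L: subtherapeutic.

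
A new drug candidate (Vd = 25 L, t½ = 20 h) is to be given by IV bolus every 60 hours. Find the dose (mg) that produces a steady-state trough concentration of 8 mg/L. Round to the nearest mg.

1400 mg

τ/t½ = 60/20 ≈ 3, so f = (1/2)^(60/20) ≈ 0.125000.
Cmin,ss = (D/Vd)·f/(1−f), so D = Cmin,ss·Vd·(1−f)/f.
D = 8 × 25 × (1−f)/f ≈ 8 × 25 × 7.00000 ≈ 1400.00 mg.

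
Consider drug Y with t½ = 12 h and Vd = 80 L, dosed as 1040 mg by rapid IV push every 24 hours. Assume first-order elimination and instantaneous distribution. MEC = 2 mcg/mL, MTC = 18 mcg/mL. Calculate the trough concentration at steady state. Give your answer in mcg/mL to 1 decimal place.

τ = 24 h = 2 half-lives, so f = (1/2)^2 = 0.25.
Accumulation ratio R = 1/(1 − f) = 1/0.75 = 4/3.
Single-dose peak C₀ = D/Vd = 1040/80 = 13 mcg/mL.
Steady-state peak Cmax,ss = C₀·R = 13 × 4/3 ≈ 17.333 mcg/mL.
Steady-state trough Cmin,ss = Cmax,ss·f ≈ 17.333 × 0.25 ≈ 4.333 mcg/mL.
Trough 4.3 mcg/mL vs MEC 2 mcg/mL: adequate.

4.3 mcg/mL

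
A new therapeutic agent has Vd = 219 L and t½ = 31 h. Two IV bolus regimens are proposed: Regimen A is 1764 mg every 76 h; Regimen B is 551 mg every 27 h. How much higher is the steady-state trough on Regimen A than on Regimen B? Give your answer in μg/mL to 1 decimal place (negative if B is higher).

-1.2 μg/mL

Regimen A: f = (1/2)^(76/31) ≈ 0.1828; Cmin,ss = (1764/219)·f/(1−f) ≈ 1.802 μg/mL.
Regimen B: f = (1/2)^(27/31) ≈ 0.5468; Cmin,ss = (551/219)·f/(1−f) ≈ 3.036 μg/mL.
Difference ≈ 1.802 − 3.036 ≈ -1.234 μg/mL.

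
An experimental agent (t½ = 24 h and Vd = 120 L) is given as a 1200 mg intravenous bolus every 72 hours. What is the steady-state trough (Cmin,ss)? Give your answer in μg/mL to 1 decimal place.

1.4 μg/mL

The dosing interval is 3 half-lives, so f = 2^(−3) = 0.125.
Accumulation ratio R = 1/(1 − f) = 1/0.875 = 8/7.
Single-dose peak C₀ = D/Vd = 1200/120 = 10 μg/mL.
Steady-state peak Cmax,ss = C₀·R = 10 × 8/7 ≈ 11.429 μg/mL.
Steady-state trough Cmin,ss = Cmax,ss·f ≈ 11.429 × 0.125 ≈ 1.429 μg/mL.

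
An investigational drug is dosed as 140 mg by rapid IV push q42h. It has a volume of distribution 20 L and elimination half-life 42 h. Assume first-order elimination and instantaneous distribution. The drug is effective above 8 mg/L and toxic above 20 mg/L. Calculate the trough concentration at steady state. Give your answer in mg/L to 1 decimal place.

The dosing interval is 1 half-life, so f = 2^(−1) = 0.5.
At steady state, R = 1/(1 − 0.5) = 2/1.
Single-dose peak C₀ = D/Vd = 140/20 = 7 mg/L.
Steady-state peak Cmax,ss = C₀·R = 7 × 2/1 ≈ 14.000 mg/L.
Steady-state trough Cmin,ss = Cmax,ss·f ≈ 14.000 × 0.5 ≈ 7.000 mg/L.
Trough 7.0 mg/L vs MEC 8 mg/L: subtherapeutic.

7.0 mg/L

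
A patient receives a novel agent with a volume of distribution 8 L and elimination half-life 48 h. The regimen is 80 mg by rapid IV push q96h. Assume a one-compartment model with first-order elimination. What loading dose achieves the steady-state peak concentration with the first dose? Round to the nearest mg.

107 mg

f = (1/2)^(96/48) ≈ 0.250000; accumulation ratio R = 1/(1−f) ≈ 1.33333.
Loading dose to hit Cmax,ss on first dose: D_load = D_maint·R ≈ 80 × 1.33333 ≈ 106.67 mg.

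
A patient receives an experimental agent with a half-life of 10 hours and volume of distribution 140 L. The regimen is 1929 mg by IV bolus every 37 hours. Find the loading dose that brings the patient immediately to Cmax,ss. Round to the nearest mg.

f = (1/2)^(37/10) ≈ 0.076947; accumulation ratio R = 1/(1−f) ≈ 1.08336.
Loading dose to hit Cmax,ss on first dose: D_load = D_maint·R ≈ 1929 × 1.08336 ≈ 2089.80 mg.

2090 mg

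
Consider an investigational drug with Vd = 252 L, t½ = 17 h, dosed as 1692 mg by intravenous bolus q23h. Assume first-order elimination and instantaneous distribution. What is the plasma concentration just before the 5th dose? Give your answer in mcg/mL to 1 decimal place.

4.2 mcg/mL

f = (1/2)^(τ/t½) = (1/2)^(23/17) ≈ 0.3915.
C₀ = D/Vd = 1692/252 ≈ 6.714 mcg/mL.
Before the 5th dose, 4 doses have been given. Superposition: Cmin = C₀·(f + f² + … + f^4).
≈ 6.714 × (0.3915 + 0.1533 + 0.0600 + 0.0235) ≈ 6.714 × 0.6283 ≈ 4.218 mcg/mL.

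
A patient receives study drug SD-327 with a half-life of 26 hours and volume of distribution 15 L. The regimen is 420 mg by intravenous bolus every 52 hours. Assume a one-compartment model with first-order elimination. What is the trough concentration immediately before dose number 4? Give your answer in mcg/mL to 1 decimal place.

f = (1/2)^(τ/t½) = (1/2)^(52/26) ≈ 0.2500.
C₀ = D/Vd = 420/15 ≈ 28.000 mcg/mL.
Before the 4th dose, 3 doses have been given. Superposition: Cmin = C₀·(f + f² + … + f^3).
≈ 28.000 × (0.2500 + 0.0625 + 0.0156) ≈ 28.000 × 0.3281 ≈ 9.187 mcg/mL.

9.2 mcg/mL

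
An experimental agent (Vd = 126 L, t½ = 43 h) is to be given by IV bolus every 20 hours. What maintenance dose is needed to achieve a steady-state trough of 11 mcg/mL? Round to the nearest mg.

τ/t½ = 20/43 ≈ 0.46512, so f = (1/2)^(20/43) ≈ 0.724413.
Cmin,ss = (D/Vd)·f/(1−f), so D = Cmin,ss·Vd·(1−f)/f.
D = 11 × 126 × (1−f)/f ≈ 11 × 126 × 0.38043 ≈ 527.28 mg.

527 mg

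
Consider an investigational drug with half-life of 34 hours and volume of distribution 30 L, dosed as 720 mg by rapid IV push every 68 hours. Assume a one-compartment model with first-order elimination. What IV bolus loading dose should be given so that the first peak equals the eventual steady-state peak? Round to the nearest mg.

f = (1/2)^(68/34) ≈ 0.250000; accumulation ratio R = 1/(1−f) ≈ 1.33333.
Loading dose to hit Cmax,ss on first dose: D_load = D_maint·R ≈ 720 × 1.33333 ≈ 960.00 mg.

960 mg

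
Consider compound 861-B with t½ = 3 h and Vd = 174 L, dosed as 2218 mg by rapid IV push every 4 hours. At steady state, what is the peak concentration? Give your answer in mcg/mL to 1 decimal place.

k = ln2/t½ = ln2/3 ≈ 0.231049 h⁻¹; fraction remaining f = e^(−kτ) = e^(−0.231049×4) ≈ 0.3969.
Accumulation ratio R = 1/(1 − f) ≈ 1/0.6031 ≈ 1.6581.
Single-dose peak C₀ = D/Vd = 2218/174 ≈ 12.747 mcg/mL.
Cmax,ss = C₀/(1 − f) ≈ 12.747/0.6031 ≈ 21.136 mcg/mL.

21.1 mcg/mL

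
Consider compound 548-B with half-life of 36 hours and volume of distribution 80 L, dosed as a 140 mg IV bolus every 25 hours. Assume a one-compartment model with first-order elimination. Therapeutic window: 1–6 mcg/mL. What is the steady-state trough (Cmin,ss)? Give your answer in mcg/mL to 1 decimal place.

2.8 mcg/mL

k = ln2/t½ = ln2/36 ≈ 0.019254 h⁻¹; fraction remaining f = e^(−kτ) = e^(−0.019254×25) ≈ 0.6179.
Accumulation ratio R = 1/(1 − f) ≈ 1/0.3821 ≈ 2.6171.
Single-dose peak C₀ = D/Vd = 140/80 ≈ 1.750 mcg/mL.
Steady-state peak Cmax,ss = C₀·R ≈ 1.750 × 2.6171 ≈ 4.580 mcg/mL.
Steady-state trough Cmin,ss = Cmax,ss·f ≈ 4.580 × 0.6179 ≈ 2.830 mcg/mL.
Trough 2.8 mcg/mL vs MEC 1 mcg/mL: adequate.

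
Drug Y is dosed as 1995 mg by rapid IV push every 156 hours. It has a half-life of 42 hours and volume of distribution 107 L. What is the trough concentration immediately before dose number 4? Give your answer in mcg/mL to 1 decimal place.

f = (1/2)^(τ/t½) = (1/2)^(156/42) ≈ 0.0762.
C₀ = D/Vd = 1995/107 ≈ 18.645 mcg/mL.
Before the 4th dose, 3 doses have been given. Superposition: Cmin = C₀·(f + f² + … + f^3).
≈ 18.645 × (0.0762 + 0.0058 + 0.0004) ≈ 18.645 × 0.0824 ≈ 1.536 mcg/mL.

1.5 mcg/mL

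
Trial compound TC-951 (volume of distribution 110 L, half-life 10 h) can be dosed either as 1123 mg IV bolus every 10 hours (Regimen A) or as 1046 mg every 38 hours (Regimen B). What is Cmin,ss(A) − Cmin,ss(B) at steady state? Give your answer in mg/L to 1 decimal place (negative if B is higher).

9.5 mg/L

Regimen A: f = (1/2)^(10/10) ≈ 0.5000; Cmin,ss = (1123/110)·f/(1−f) ≈ 10.209 mg/L.
Regimen B: f = (1/2)^(38/10) ≈ 0.0718; Cmin,ss = (1046/110)·f/(1−f) ≈ 0.736 mg/L.
Difference ≈ 10.209 − 0.736 ≈ 9.473 mg/L.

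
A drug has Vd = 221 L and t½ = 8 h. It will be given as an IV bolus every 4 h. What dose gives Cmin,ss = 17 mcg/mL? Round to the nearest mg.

τ/t½ = 4/8 ≈ 0.5, so f = (1/2)^(4/8) ≈ 0.707107.
Cmin,ss = (D/Vd)·f/(1−f), so D = Cmin,ss·Vd·(1−f)/f.
D = 17 × 221 × (1−f)/f ≈ 17 × 221 × 0.41421 ≈ 1556.19 mg.

1556 mg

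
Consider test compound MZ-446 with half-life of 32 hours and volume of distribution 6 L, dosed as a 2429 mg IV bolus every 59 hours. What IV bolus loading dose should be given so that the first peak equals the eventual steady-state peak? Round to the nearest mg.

3367 mg

f = (1/2)^(59/32) ≈ 0.278597; accumulation ratio R = 1/(1−f) ≈ 1.38619.
Loading dose to hit Cmax,ss on first dose: D_load = D_maint·R ≈ 2429 × 1.38619 ≈ 3367.06 mg.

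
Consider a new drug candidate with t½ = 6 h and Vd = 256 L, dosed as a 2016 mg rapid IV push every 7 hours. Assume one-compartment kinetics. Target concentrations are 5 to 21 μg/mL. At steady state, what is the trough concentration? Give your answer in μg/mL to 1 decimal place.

k = ln2/t½ = ln2/6 ≈ 0.115525 h⁻¹; fraction remaining f = e^(−kτ) = e^(−0.115525×7) ≈ 0.4454.
At steady state, accumulation factor R = 1/(1 − e^(−kτ)) ≈ 1.8031.
Single-dose peak C₀ = D/Vd = 2016/256 ≈ 7.875 μg/mL.
Steady-state peak Cmax,ss = C₀·R ≈ 7.875 × 1.8031 ≈ 14.199 μg/mL.
Steady-state trough Cmin,ss = Cmax,ss·f ≈ 14.199 × 0.4454 ≈ 6.324 μg/mL.
Trough 6.3 μg/mL vs MEC 5 μg/mL: adequate.

6.3 μg/mL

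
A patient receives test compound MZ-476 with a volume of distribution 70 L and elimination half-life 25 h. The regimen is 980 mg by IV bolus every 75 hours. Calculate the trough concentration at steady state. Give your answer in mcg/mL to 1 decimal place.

The dosing interval is 3 half-lives, so f = 2^(−3) = 0.125.
Accumulation ratio R = 1/(1 − f) = 1/0.875 = 8/7.
Single-dose peak C₀ = D/Vd = 980/70 = 14 mcg/mL.
Steady-state peak Cmax,ss = C₀·R = 14 × 8/7 ≈ 16.000 mcg/mL.
Steady-state trough Cmin,ss = Cmax,ss·f ≈ 16.000 × 0.125 ≈ 2.000 mcg/mL.

2.0 mcg/mL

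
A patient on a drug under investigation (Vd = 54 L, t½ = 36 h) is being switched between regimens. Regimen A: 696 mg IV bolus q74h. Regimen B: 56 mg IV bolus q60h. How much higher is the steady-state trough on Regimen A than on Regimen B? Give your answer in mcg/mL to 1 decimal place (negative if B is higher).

Regimen A: f = (1/2)^(74/36) ≈ 0.2406; Cmin,ss = (696/54)·f/(1−f) ≈ 4.084 mcg/mL.
Regimen B: f = (1/2)^(60/36) ≈ 0.3150; Cmin,ss = (56/54)·f/(1−f) ≈ 0.477 mcg/mL.
Difference ≈ 4.084 − 0.477 ≈ 3.607 mcg/mL.

3.6 mcg/mL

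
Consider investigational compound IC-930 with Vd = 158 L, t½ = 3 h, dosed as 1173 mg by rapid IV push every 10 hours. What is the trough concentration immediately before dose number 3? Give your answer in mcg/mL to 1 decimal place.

f = (1/2)^(τ/t½) = (1/2)^(10/3) ≈ 0.0992.
C₀ = D/Vd = 1173/158 ≈ 7.424 mcg/mL.
Before the 3rd dose, 2 doses have been given. Superposition: Cmin = C₀·(f + f²).
≈ 7.424 × (0.0992 + 0.0098) ≈ 7.424 × 0.1090 ≈ 0.809 mcg/mL.

0.8 mcg/mL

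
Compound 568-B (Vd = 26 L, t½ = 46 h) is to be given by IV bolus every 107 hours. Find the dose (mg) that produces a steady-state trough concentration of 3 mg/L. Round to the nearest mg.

τ/t½ = 107/46 ≈ 2.3261, so f = (1/2)^(107/46) ≈ 0.199424.
Cmin,ss = (D/Vd)·f/(1−f), so D = Cmin,ss·Vd·(1−f)/f.
D = 3 × 26 × (1−f)/f ≈ 3 × 26 × 4.01444 ≈ 313.13 mg.

313 mg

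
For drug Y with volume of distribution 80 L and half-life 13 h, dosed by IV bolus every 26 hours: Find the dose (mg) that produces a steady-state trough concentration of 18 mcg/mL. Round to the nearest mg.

τ/t½ = 26/13 ≈ 2, so f = (1/2)^(26/13) ≈ 0.250000.
Cmin,ss = (D/Vd)·f/(1−f), so D = Cmin,ss·Vd·(1−f)/f.
D = 18 × 80 × (1−f)/f ≈ 18 × 80 × 3.00000 ≈ 4320.00 mg.

4320 mg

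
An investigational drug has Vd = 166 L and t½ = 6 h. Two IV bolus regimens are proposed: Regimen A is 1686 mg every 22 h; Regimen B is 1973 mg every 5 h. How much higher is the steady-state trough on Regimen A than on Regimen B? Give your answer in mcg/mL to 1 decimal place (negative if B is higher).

-14.3 mcg/mL

Regimen A: f = (1/2)^(22/6) ≈ 0.0787; Cmin,ss = (1686/166)·f/(1−f) ≈ 0.868 mcg/mL.
Regimen B: f = (1/2)^(5/6) ≈ 0.5612; Cmin,ss = (1973/166)·f/(1−f) ≈ 15.201 mcg/mL.
Difference ≈ 0.868 − 15.201 ≈ -14.333 mcg/mL.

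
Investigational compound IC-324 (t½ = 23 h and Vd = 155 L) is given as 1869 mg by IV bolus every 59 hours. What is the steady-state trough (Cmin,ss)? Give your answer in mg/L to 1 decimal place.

k = ln2/t½ = ln2/23 ≈ 0.030137 h⁻¹; fraction remaining f = e^(−kτ) = e^(−0.030137×59) ≈ 0.1690.
Accumulation ratio R = 1/(1 − f) ≈ 1/0.8310 ≈ 1.2034.
Each bolus raises the concentration by D/Vd = 1869/155 ≈ 12.058 mg/L.
Steady-state peak Cmax,ss = C₀·R ≈ 12.058 × 1.2034 ≈ 14.511 mg/L.
One interval later, Cmin,ss = Cmax,ss·e^(−kτ) ≈ 14.511 × 0.1690 ≈ 2.452 mg/L.

2.5 mg/L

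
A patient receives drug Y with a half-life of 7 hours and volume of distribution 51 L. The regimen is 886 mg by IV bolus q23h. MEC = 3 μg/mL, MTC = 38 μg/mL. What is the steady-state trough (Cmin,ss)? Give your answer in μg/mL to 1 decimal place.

k = ln2/t½ = ln2/7 ≈ 0.099021 h⁻¹; fraction remaining f = e^(−kτ) = e^(−0.099021×23) ≈ 0.1025.
Accumulation ratio R = 1/(1 − f) ≈ 1/0.8975 ≈ 1.1142.
Single-dose peak C₀ = D/Vd = 886/51 ≈ 17.373 μg/mL.
Steady-state peak Cmax,ss = C₀·R ≈ 17.373 × 1.1142 ≈ 19.357 μg/mL.
One interval later, Cmin,ss = Cmax,ss·e^(−kτ) ≈ 19.357 × 0.1025 ≈ 1.984 μg/mL.
Trough 2.0 μg/mL vs MEC 3 μg/mL: subtherapeutic.

2.0 μg/mL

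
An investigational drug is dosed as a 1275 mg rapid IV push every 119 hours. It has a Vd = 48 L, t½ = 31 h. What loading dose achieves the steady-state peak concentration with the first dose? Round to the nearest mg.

1371 mg

f = (1/2)^(119/31) ≈ 0.069893; accumulation ratio R = 1/(1−f) ≈ 1.07515.
Loading dose to hit Cmax,ss on first dose: D_load = D_maint·R ≈ 1275 × 1.07515 ≈ 1370.82 mg.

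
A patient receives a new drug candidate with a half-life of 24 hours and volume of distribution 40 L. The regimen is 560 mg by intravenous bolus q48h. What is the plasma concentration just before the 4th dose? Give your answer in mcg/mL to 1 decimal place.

f = (1/2)^(τ/t½) = (1/2)^(48/24) ≈ 0.2500.
C₀ = D/Vd = 560/40 ≈ 14.000 mcg/mL.
Before the 4th dose, 3 doses have been given. Superposition: Cmin = C₀·(f + f² + … + f^3).
≈ 14.000 × (0.2500 + 0.0625 + 0.0156) ≈ 14.000 × 0.3281 ≈ 4.593 mcg/mL.

4.6 mcg/mL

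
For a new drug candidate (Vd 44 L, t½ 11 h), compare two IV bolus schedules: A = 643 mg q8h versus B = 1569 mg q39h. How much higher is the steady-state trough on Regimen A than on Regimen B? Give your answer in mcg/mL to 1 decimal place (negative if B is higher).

Regimen A: f = (1/2)^(8/11) ≈ 0.6040; Cmin,ss = (643/44)·f/(1−f) ≈ 22.289 mcg/mL.
Regimen B: f = (1/2)^(39/11) ≈ 0.0856; Cmin,ss = (1569/44)·f/(1−f) ≈ 3.338 mcg/mL.
Difference ≈ 22.289 − 3.338 ≈ 18.951 mcg/mL.

19.0 mcg/mL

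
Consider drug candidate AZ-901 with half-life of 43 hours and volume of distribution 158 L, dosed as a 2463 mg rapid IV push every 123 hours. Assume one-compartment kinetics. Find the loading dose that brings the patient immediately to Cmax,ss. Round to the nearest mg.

2856 mg

f = (1/2)^(123/43) ≈ 0.137694; accumulation ratio R = 1/(1−f) ≈ 1.15968.
Loading dose to hit Cmax,ss on first dose: D_load = D_maint·R ≈ 2463 × 1.15968 ≈ 2856.29 mg.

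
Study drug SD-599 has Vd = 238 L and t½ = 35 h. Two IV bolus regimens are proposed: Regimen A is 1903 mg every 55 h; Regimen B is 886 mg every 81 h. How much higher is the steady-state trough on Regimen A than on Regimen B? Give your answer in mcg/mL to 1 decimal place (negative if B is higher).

3.1 mcg/mL

Regimen A: f = (1/2)^(55/35) ≈ 0.3365; Cmin,ss = (1903/238)·f/(1−f) ≈ 4.055 mcg/mL.
Regimen B: f = (1/2)^(81/35) ≈ 0.2011; Cmin,ss = (886/238)·f/(1−f) ≈ 0.937 mcg/mL.
Difference ≈ 4.055 − 0.937 ≈ 3.118 mcg/mL.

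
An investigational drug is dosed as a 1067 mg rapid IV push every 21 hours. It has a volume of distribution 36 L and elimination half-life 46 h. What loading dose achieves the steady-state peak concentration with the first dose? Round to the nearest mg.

f = (1/2)^(21/46) ≈ 0.728741; accumulation ratio R = 1/(1−f) ≈ 3.68651.
Loading dose to hit Cmax,ss on first dose: D_load = D_maint·R ≈ 1067 × 3.68651 ≈ 3933.51 mg.

3934 mg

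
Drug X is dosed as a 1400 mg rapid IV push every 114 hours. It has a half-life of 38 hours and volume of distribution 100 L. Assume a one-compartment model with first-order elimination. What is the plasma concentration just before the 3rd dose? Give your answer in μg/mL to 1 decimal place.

f = (1/2)^(τ/t½) = (1/2)^(114/38) ≈ 0.1250.
C₀ = D/Vd = 1400/100 ≈ 14.000 μg/mL.
Before the 3rd dose, 2 doses have been given. Superposition: Cmin = C₀·(f + f²).
≈ 14.000 × (0.1250 + 0.0156) ≈ 14.000 × 0.1406 ≈ 1.968 μg/mL.

2.0 μg/mL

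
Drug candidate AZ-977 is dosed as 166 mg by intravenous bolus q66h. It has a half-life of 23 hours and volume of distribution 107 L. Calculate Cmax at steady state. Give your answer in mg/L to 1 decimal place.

1.8 mg/L

Over one 66-h interval, 66/23 ≈ 2.8696 half-lives elapse, leaving f ≈ 0.1368 of each dose.
Accumulation ratio R = 1/(1 − f) ≈ 1/0.8632 ≈ 1.1585.
Single-dose peak C₀ = D/Vd = 166/107 ≈ 1.551 mg/L.
Steady-state peak Cmax,ss = C₀·R ≈ 1.551 × 1.1585 ≈ 1.797 mg/L.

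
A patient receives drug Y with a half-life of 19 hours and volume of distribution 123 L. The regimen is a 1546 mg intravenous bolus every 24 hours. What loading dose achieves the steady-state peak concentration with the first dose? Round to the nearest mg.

f = (1/2)^(24/19) ≈ 0.416631; accumulation ratio R = 1/(1−f) ≈ 1.71418.
Loading dose to hit Cmax,ss on first dose: D_load = D_maint·R ≈ 1546 × 1.71418 ≈ 2650.12 mg.

2650 mg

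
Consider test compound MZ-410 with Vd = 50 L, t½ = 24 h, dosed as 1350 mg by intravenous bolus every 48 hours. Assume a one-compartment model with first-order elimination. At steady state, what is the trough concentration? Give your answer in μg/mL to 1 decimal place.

9.0 μg/mL

The dosing interval is 2 half-lives, so f = 2^(−2) = 0.25.
Accumulation ratio R = 1/(1 − f) = 1/0.75 = 4/3.
Single-dose peak C₀ = D/Vd = 1350/50 = 27 μg/mL.
Steady-state peak Cmax,ss = C₀·R = 27 × 4/3 ≈ 36.000 μg/mL.
Steady-state trough Cmin,ss = Cmax,ss·f ≈ 36.000 × 0.25 ≈ 9.000 μg/mL.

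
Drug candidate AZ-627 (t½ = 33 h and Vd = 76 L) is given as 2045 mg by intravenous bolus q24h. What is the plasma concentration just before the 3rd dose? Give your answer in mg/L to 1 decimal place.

f = (1/2)^(τ/t½) = (1/2)^(24/33) ≈ 0.6040.
C₀ = D/Vd = 2045/76 ≈ 26.908 mg/L.
Before the 3rd dose, 2 doses have been given. Superposition: Cmin = C₀·(f + f²).
≈ 26.908 × (0.6040 + 0.3648) ≈ 26.908 × 0.9688 ≈ 26.068 mg/L.

26.1 mg/L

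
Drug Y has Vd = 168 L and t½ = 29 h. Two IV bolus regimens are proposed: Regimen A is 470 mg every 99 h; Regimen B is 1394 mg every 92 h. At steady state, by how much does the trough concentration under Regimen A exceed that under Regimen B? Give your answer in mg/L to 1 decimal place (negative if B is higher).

-0.7 mg/L

Regimen A: f = (1/2)^(99/29) ≈ 0.0938; Cmin,ss = (470/168)·f/(1−f) ≈ 0.290 mg/L.
Regimen B: f = (1/2)^(92/29) ≈ 0.1109; Cmin,ss = (1394/168)·f/(1−f) ≈ 1.035 mg/L.
Difference ≈ 0.290 − 1.035 ≈ -0.745 mg/L.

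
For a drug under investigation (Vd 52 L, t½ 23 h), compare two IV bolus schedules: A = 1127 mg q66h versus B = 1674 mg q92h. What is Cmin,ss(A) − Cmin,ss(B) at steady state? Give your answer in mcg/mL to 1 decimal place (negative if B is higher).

1.3 mcg/mL

Regimen A: f = (1/2)^(66/23) ≈ 0.1368; Cmin,ss = (1127/52)·f/(1−f) ≈ 3.435 mcg/mL.
Regimen B: f = (1/2)^(92/23) ≈ 0.0625; Cmin,ss = (1674/52)·f/(1−f) ≈ 2.146 mcg/mL.
Difference ≈ 3.435 − 2.146 ≈ 1.289 mcg/mL.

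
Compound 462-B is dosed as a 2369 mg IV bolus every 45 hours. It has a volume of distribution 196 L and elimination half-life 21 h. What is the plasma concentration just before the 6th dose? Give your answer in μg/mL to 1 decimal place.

f = (1/2)^(τ/t½) = (1/2)^(45/21) ≈ 0.2264.
C₀ = D/Vd = 2369/196 ≈ 12.087 μg/mL.
Before the 6th dose, 5 doses have been given. Superposition: Cmin = C₀·(f + f² + … + f^5).
≈ 12.087 × (0.2264 + 0.0513 + 0.0116 + 0.0026 + 0.0006) ≈ 12.087 × 0.2925 ≈ 3.535 μg/mL.

3.5 μg/mL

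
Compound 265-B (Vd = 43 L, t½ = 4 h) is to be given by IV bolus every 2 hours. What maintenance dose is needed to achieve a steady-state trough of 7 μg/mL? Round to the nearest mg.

τ/t½ = 2/4 ≈ 0.5, so f = (1/2)^(2/4) ≈ 0.707107.
Cmin,ss = (D/Vd)·f/(1−f), so D = Cmin,ss·Vd·(1−f)/f.
D = 7 × 43 × (1−f)/f ≈ 7 × 43 × 0.41421 ≈ 124.68 mg.

125 mg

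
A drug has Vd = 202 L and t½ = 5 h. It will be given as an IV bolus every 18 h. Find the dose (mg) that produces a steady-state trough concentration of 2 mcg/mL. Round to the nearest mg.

4495 mg

τ/t½ = 18/5 ≈ 3.6, so f = (1/2)^(18/5) ≈ 0.082469.
Cmin,ss = (D/Vd)·f/(1−f), so D = Cmin,ss·Vd·(1−f)/f.
D = 2 × 202 × (1−f)/f ≈ 2 × 202 × 11.12577 ≈ 4494.81 mg.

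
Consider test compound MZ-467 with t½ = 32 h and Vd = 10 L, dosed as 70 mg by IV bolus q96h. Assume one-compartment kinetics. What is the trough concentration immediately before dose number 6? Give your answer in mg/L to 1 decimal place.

f = (1/2)^(τ/t½) = (1/2)^(96/32) ≈ 0.1250.
C₀ = D/Vd = 70/10 ≈ 7.000 mg/L.
Before the 6th dose, 5 doses have been given. Superposition: Cmin = C₀·(f + f² + … + f^5).
≈ 7.000 × (0.1250 + 0.0156 + 0.0020 + 0.0002 + 0.0000) ≈ 7.000 × 0.1428 ≈ 1.000 mg/L.

1.0 mg/L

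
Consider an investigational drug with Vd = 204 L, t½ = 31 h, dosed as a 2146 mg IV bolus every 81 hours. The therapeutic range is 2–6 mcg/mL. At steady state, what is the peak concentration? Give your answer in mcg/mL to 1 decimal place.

k = ln2/t½ = ln2/31 ≈ 0.022360 h⁻¹; fraction remaining f = e^(−kτ) = e^(−0.022360×81) ≈ 0.1635.
At steady state, accumulation factor R = 1/(1 − e^(−kτ)) ≈ 1.1955.
Each bolus raises the concentration by D/Vd = 2146/204 ≈ 10.520 mcg/mL.
Steady-state peak Cmax,ss = C₀·R ≈ 10.520 × 1.1955 ≈ 12.577 mcg/mL.
Peak 12.6 mcg/mL vs MTC 6 mcg/mL: exceeds toxic threshold.

12.6 mcg/mL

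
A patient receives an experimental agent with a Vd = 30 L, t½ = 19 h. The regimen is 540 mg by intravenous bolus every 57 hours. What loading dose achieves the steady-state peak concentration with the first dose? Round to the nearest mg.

f = (1/2)^(57/19) ≈ 0.125000; accumulation ratio R = 1/(1−f) ≈ 1.14286.
Loading dose to hit Cmax,ss on first dose: D_load = D_maint·R ≈ 540 × 1.14286 ≈ 617.14 mg.

617 mg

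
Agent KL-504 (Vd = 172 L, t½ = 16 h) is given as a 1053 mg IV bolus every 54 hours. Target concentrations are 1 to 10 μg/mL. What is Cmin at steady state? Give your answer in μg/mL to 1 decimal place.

τ/t½ = 54/16 ≈ 3.375, so fraction remaining f = (1/2)^(54/16) ≈ 0.0964.
At steady state, accumulation factor R = 1/(1 − e^(−kτ)) ≈ 1.1067.
Each bolus raises the concentration by D/Vd = 1053/172 ≈ 6.122 μg/mL.
Cmax,ss = C₀/(1 − f) ≈ 6.122/0.9036 ≈ 6.775 μg/mL.
Steady-state trough Cmin,ss = Cmax,ss·f ≈ 6.775 × 0.0964 ≈ 0.653 μg/mL.
Trough 0.7 μg/mL vs MEC 1 μg/mL: subtherapeutic.

0.7 μg/mL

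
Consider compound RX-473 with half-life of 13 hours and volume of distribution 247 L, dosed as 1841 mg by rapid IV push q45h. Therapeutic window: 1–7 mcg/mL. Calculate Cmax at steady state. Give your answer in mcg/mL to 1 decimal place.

8.2 mcg/mL

k = ln2/t½ = ln2/13 ≈ 0.053319 h⁻¹; fraction remaining f = e^(−kτ) = e^(−0.053319×45) ≈ 0.0908.
At steady state, accumulation factor R = 1/(1 − e^(−kτ)) ≈ 1.0999.
Single-dose peak C₀ = D/Vd = 1841/247 ≈ 7.453 mcg/mL.
Steady-state peak Cmax,ss = C₀·R ≈ 7.453 × 1.0999 ≈ 8.198 mcg/mL.
Peak 8.2 mcg/mL vs MTC 7 mcg/mL: exceeds toxic threshold.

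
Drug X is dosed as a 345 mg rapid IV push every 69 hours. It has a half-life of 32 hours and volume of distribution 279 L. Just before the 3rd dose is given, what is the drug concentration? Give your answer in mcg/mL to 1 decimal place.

f = (1/2)^(τ/t½) = (1/2)^(69/32) ≈ 0.2243.
C₀ = D/Vd = 345/279 ≈ 1.237 mcg/mL.
Before the 3rd dose, 2 doses have been given. Superposition: Cmin = C₀·(f + f²).
≈ 1.237 × (0.2243 + 0.0503) ≈ 1.237 × 0.2746 ≈ 0.340 mcg/mL.

0.3 mcg/mL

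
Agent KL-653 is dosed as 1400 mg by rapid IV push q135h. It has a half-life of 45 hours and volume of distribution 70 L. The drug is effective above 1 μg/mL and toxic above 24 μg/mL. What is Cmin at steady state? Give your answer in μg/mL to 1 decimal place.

The dosing interval is 3 half-lives, so f = 2^(−3) = 0.125.
At steady state, R = 1/(1 − 0.125) = 8/7.
Single-dose peak C₀ = D/Vd = 1400/70 = 20 μg/mL.
Steady-state peak Cmax,ss = C₀·R = 20 × 8/7 ≈ 22.857 μg/mL.
Steady-state trough Cmin,ss = Cmax,ss·f ≈ 22.857 × 0.125 ≈ 2.857 μg/mL.
Trough 2.9 μg/mL vs MEC 1 μg/mL: adequate.

2.9 μg/mL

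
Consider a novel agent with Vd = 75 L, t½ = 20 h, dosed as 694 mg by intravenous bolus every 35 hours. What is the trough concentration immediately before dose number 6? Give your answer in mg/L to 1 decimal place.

f = (1/2)^(τ/t½) = (1/2)^(35/20) ≈ 0.2973.
C₀ = D/Vd = 694/75 ≈ 9.253 mg/L.
Before the 6th dose, 5 doses have been given. Superposition: Cmin = C₀·(f + f² + … + f^5).
≈ 9.253 × (0.2973 + 0.0884 + 0.0263 + 0.0078 + 0.0023) ≈ 9.253 × 0.4221 ≈ 3.906 mg/L.

3.9 mg/L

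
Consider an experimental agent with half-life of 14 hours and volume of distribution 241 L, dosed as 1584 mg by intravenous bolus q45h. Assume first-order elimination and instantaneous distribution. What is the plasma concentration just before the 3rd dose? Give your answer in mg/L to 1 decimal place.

f = (1/2)^(τ/t½) = (1/2)^(45/14) ≈ 0.1077.
C₀ = D/Vd = 1584/241 ≈ 6.573 mg/L.
Before the 3rd dose, 2 doses have been given. Superposition: Cmin = C₀·(f + f²).
≈ 6.573 × (0.1077 + 0.0116) ≈ 6.573 × 0.1193 ≈ 0.784 mg/L.

0.8 mg/L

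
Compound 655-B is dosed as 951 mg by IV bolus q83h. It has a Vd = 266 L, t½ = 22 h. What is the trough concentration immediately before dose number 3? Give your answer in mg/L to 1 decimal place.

f = (1/2)^(τ/t½) = (1/2)^(83/22) ≈ 0.0732.
C₀ = D/Vd = 951/266 ≈ 3.575 mg/L.
Before the 3rd dose, 2 doses have been given. Superposition: Cmin = C₀·(f + f²).
≈ 3.575 × (0.0732 + 0.0054) ≈ 3.575 × 0.0786 ≈ 0.281 mg/L.

0.3 mg/L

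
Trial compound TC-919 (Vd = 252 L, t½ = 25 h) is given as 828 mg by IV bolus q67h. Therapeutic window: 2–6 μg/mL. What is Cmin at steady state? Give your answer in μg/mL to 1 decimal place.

k = ln2/t½ = ln2/25 ≈ 0.027726 h⁻¹; fraction remaining f = e^(−kτ) = e^(−0.027726×67) ≈ 0.1560.
Each bolus raises the concentration by D/Vd = 828/252 ≈ 3.286 μg/mL.
Steady-state trough Cmin,ss = C₀·f/(1−f) ≈ 3.286 × 0.1560/0.8440 ≈ 0.607 μg/mL.
Trough 0.6 μg/mL vs MEC 2 μg/mL: subtherapeutic.

0.6 μg/mL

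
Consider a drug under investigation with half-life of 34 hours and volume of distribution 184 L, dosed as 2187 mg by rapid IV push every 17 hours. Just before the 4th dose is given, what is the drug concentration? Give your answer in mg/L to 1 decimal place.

f = (1/2)^(τ/t½) = (1/2)^(17/34) ≈ 0.7071.
C₀ = D/Vd = 2187/184 ≈ 11.886 mg/L.
Before the 4th dose, 3 doses have been given. Superposition: Cmin = C₀·(f + f² + … + f^3).
≈ 11.886 × (0.7071 + 0.5000 + 0.3535) ≈ 11.886 × 1.5606 ≈ 18.549 mg/L.

18.5 mg/L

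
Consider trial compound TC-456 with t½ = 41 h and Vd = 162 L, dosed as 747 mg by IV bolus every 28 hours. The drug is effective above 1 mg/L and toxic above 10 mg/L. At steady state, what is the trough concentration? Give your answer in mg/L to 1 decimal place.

τ/t½ = 28/41 ≈ 0.68293, so fraction remaining f = (1/2)^(28/41) ≈ 0.6229.
Each bolus raises the concentration by D/Vd = 747/162 ≈ 4.611 mg/L.
Steady-state trough Cmin,ss = C₀·f/(1−f) ≈ 4.611 × 0.6229/0.3771 ≈ 7.617 mg/L.
Trough 7.6 mg/L vs MEC 1 mg/L: adequate.

7.6 mg/L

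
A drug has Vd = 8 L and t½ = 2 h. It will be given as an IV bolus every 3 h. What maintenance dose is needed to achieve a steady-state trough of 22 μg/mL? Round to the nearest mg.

τ/t½ = 3/2 ≈ 1.5, so f = (1/2)^(3/2) ≈ 0.353553.
Cmin,ss = (D/Vd)·f/(1−f), so D = Cmin,ss·Vd·(1−f)/f.
D = 22 × 8 × (1−f)/f ≈ 22 × 8 × 1.82843 ≈ 321.80 mg.

322 mg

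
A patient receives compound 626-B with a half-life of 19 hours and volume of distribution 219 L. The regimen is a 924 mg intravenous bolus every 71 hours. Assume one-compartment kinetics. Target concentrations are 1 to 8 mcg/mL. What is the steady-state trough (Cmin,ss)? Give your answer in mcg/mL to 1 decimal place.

0.3 mcg/mL

k = ln2/t½ = ln2/19 ≈ 0.036481 h⁻¹; fraction remaining f = e^(−kτ) = e^(−0.036481×71) ≈ 0.0750.
Accumulation ratio R = 1/(1 − f) ≈ 1/0.9250 ≈ 1.0811.
Single-dose peak C₀ = D/Vd = 924/219 ≈ 4.219 mcg/mL.
Steady-state peak Cmax,ss = C₀·R ≈ 4.219 × 1.0811 ≈ 4.561 mcg/mL.
Steady-state trough Cmin,ss = Cmax,ss·f ≈ 4.561 × 0.0750 ≈ 0.342 mcg/mL.
Trough 0.3 mcg/mL vs MEC 1 mcg/mL: subtherapeutic.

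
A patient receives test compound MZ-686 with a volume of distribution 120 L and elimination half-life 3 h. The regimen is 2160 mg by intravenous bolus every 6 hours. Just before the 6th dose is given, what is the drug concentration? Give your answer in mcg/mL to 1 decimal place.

f = (1/2)^(τ/t½) = (1/2)^(6/3) ≈ 0.2500.
C₀ = D/Vd = 2160/120 ≈ 18.000 mcg/mL.
Before the 6th dose, 5 doses have been given. Superposition: Cmin = C₀·(f + f² + … + f^5).
≈ 18.000 × (0.2500 + 0.0625 + 0.0156 + 0.0039 + 0.0010) ≈ 18.000 × 0.3330 ≈ 5.994 mcg/mL.

6.0 mcg/mL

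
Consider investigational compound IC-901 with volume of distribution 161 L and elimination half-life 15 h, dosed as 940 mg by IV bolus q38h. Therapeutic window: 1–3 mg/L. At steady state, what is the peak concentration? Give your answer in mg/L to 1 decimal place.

7.1 mg/L

Over one 38-h interval, 38/15 ≈ 2.5333 half-lives elapse, leaving f ≈ 0.1727 of each dose.
At steady state, accumulation factor R = 1/(1 − e^(−kτ)) ≈ 1.2088.
Single-dose peak C₀ = D/Vd = 940/161 ≈ 5.839 mg/L.
Steady-state peak Cmax,ss = C₀·R ≈ 5.839 × 1.2088 ≈ 7.058 mg/L.
Peak 7.1 mg/L vs MTC 3 mg/L: exceeds toxic threshold.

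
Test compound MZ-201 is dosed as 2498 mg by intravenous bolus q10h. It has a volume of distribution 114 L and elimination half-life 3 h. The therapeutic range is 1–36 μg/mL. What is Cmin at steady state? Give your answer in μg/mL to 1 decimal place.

2.4 μg/mL

Over one 10-h interval, 10/3 ≈ 3.3333 half-lives elapse, leaving f ≈ 0.0992 of each dose.
Accumulation ratio R = 1/(1 − f) ≈ 1/0.9008 ≈ 1.1101.
Single-dose peak C₀ = D/Vd = 2498/114 ≈ 21.912 μg/mL.
Steady-state peak Cmax,ss = C₀·R ≈ 21.912 × 1.1101 ≈ 24.325 μg/mL.
Steady-state trough Cmin,ss = Cmax,ss·f ≈ 24.325 × 0.0992 ≈ 2.413 μg/mL.
Trough 2.4 μg/mL vs MEC 1 μg/mL: adequate.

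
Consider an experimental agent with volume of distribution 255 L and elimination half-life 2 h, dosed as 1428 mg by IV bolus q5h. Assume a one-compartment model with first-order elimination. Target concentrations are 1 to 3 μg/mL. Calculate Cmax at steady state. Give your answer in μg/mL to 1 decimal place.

6.8 μg/mL

k = ln2/t½ = ln2/2 ≈ 0.346574 h⁻¹; fraction remaining f = e^(−kτ) = e^(−0.346574×5) ≈ 0.1768.
At steady state, accumulation factor R = 1/(1 − e^(−kτ)) ≈ 1.2148.
Each bolus raises the concentration by D/Vd = 1428/255 ≈ 5.600 μg/mL.
Steady-state peak Cmax,ss = C₀·R ≈ 5.600 × 1.2148 ≈ 6.803 μg/mL.
Peak 6.8 μg/mL vs MTC 3 μg/mL: exceeds toxic threshold.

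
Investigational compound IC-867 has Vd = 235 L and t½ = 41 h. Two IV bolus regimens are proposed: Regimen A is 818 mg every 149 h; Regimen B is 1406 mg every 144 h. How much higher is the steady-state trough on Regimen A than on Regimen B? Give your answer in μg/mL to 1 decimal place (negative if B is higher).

-0.3 μg/mL

Regimen A: f = (1/2)^(149/41) ≈ 0.0805; Cmin,ss = (818/235)·f/(1−f) ≈ 0.305 μg/mL.
Regimen B: f = (1/2)^(144/41) ≈ 0.0876; Cmin,ss = (1406/235)·f/(1−f) ≈ 0.574 μg/mL.
Difference ≈ 0.305 − 0.574 ≈ -0.269 μg/mL.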